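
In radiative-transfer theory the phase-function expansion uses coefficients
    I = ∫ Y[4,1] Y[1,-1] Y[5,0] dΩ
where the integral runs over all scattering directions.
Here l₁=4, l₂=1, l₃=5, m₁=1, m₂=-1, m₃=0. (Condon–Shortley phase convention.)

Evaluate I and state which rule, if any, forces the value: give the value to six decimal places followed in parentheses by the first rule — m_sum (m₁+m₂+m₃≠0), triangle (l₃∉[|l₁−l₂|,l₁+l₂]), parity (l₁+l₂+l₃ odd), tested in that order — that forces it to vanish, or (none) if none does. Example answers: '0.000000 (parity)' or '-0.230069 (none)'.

Rules hold: Σm=0, L=10 even, 3≤5≤5.
N = 9·3·11 = 297
Δ = 0!·8!·2!/11! = 1/495
Racah Σ t=0..0: t=0:+1/576 = 1/576
⇒ 3j(4 1 5; 0 0 0)² = 5/99, sgn -1
Racah Σ t=0..0: t=0:+1/1440 = 1/1440
⇒ 3j(4 1 5; 1 -1 0)² = 2/99, sgn -1
4πI² = N·(3j₀)²·(3jₘ)² = 10/33
I = +1·√(0.30303/4π) = 0.15528807
No selection rule forces the value: the integral is nonzero (none).

0.155288 (none)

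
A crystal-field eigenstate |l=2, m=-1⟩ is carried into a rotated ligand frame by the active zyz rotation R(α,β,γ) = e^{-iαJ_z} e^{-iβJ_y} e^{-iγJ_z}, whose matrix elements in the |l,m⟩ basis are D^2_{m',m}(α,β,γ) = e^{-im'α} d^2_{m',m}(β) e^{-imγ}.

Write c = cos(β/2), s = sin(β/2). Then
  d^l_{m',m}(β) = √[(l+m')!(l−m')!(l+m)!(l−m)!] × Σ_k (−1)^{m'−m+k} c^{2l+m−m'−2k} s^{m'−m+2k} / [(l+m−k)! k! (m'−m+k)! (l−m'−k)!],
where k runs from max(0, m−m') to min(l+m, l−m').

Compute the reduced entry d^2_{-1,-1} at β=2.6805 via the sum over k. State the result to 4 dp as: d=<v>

d^2_{-1,-1}(β=2.6805) via the finite sum:
Half-angle: c=0.228509, s=0.973542. N=√(1·6·1·6)=6.000000
k: max(0,(-1)−(-1))=0 … min(2+(-1),2−(-1))=1
  k=0: (−1)^0·6.0000/(6)·0.2285^4·0.9735^0 = +0.002727
  k=1: (−1)^1·6.0000/(2)·0.2285^2·0.9735^2 = -0.148470
d^2_{-1,-1}(2.6805) = +0.002727 -0.148470 = -0.145743

d=-0.1457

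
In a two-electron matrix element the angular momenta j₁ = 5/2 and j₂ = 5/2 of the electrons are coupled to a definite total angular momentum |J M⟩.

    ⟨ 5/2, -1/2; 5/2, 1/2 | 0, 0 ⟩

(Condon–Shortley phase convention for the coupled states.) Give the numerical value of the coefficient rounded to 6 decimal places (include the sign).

-0.408248

j₁+j₂−J=5  J+j₁−j₂=0  J−j₁+j₂=0  j₁+j₂+J+1=6
(j₁±m₁, j₂±m₂, J±M) = (2,3,3,2,0,0)
P² = 24
sum k=3..3:
  [3] −1/12 = -1/12
S = -1/12
C² = P²·S² = 1/6 ; C = -0.408248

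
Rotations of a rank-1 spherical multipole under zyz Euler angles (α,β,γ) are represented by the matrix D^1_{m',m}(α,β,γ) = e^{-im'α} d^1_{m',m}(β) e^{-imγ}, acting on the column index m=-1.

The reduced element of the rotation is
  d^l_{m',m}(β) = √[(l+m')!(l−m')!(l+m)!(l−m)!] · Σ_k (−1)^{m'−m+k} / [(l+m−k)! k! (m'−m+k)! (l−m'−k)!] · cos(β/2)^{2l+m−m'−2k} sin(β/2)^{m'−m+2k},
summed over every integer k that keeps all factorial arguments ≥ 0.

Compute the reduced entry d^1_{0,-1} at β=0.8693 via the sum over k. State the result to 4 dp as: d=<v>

d^1_{0,-1}(β=0.8693) via the finite sum:
With c≡cos(β/2)=0.907017 and s≡sin(β/2)=0.421093, N=[1·1·1·2]^{1/2}=1.414214
k∈{0} keeps every argument non-negative
  k=0: (−1)^1·1.4142/(1)·0.9070^1·0.4211^1 = -0.540143
d^1_{0,-1}(0.8693) = -0.540143

d=-0.5401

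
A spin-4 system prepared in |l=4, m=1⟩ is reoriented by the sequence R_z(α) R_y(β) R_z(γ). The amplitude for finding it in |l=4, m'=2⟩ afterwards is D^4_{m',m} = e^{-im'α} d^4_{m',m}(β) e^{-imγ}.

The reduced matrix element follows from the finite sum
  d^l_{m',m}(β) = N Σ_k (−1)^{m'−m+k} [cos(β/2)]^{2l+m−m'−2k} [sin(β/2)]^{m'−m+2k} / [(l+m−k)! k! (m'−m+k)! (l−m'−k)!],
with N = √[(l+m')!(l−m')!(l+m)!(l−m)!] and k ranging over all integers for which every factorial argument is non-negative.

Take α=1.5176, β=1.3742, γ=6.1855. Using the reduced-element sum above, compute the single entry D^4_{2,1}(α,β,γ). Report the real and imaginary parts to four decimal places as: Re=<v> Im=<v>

Re=-0.3720 Im=-0.0770

Split into d^4_{2,1}(β=1.3742) × two z-phases.
Half-angle: c=0.773089, s=0.634298. N=√(720·2·120·6)=1018.233765
k: max(0,(1)−(2))=0 … min(4+(1),4−(2))=2
  k=0: (−1)^1·1018.2338/(240)·0.7731^7·0.6343^1 = -0.444155
  k=1: (−1)^2·1018.2338/(48)·0.7731^5·0.6343^3 = +1.494971
  k=2: (−1)^3·1018.2338/(72)·0.7731^3·0.6343^5 = -0.670918
d^4_{2,1}(1.3742) = -0.444155 +1.494971 -0.670918 = +0.379898
D = (-0.994346-0.106192i)·(+0.379898)·(+0.995233+0.097530i) = -0.372014-0.076992i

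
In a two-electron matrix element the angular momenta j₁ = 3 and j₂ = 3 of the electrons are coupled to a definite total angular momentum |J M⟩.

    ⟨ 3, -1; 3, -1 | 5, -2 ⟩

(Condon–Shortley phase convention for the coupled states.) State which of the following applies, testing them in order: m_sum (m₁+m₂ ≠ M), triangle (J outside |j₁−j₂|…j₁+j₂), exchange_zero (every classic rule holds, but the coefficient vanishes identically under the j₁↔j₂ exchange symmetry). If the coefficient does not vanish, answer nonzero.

exchange_zero

m-sum: m₁+m₂ = -1+(-1) = -2, M = -2  ✓
triangle: |j₁−j₂| = 0 ≤ J = 5 ≤ j₁+j₂ = 6  ✓
exchange: j₁=j₂ and m₁=m₂, and (−1)^(j₁+j₂−J) = (−1)^1 = −1 forces ⟨j₁m₁;j₂m₂|JM⟩ = −⟨j₂m₂;j₁m₁|JM⟩ = −⟨j₁m₁;j₂m₂|JM⟩ ⇒ the coefficient vanishes identically
Racah sum check: Σ_k collapses to 0 ⇒ CG = 0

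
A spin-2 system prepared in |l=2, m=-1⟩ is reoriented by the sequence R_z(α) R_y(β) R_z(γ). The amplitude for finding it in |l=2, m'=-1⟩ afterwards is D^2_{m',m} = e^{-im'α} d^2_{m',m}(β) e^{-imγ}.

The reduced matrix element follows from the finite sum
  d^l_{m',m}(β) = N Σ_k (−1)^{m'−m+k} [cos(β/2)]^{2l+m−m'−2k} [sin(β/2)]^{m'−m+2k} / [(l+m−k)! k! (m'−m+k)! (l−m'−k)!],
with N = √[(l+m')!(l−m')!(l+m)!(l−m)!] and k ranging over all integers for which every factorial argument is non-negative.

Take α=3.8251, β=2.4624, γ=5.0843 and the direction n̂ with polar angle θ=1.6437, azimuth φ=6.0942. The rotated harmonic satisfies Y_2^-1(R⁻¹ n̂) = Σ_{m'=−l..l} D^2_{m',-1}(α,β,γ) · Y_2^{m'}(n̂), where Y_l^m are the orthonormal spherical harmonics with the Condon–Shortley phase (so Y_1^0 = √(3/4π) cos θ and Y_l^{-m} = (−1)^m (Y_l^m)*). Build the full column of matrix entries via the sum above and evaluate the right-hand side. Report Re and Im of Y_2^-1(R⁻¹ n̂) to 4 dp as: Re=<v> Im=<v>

Need the full column D^2_{m',-1} for m'=−2..2 at α=3.8251, β=2.4624, γ=5.0843.
cos(β/2)=0.333107, sin(β/2)=0.942889
d^2_{-2,-1}: single k=1 term ⇒ +0.069701;  D = +0.068718+0.011664i
d^2_{-1,-1}: k∈[0..1] ⇒ +0.012312 -0.295943 = -0.283631;  D = +0.246790-0.139792i
d^2_{0,-1}: k∈[0..1] ⇒ -0.085366 +0.683976 = +0.598610;  D = +0.217533-0.557685i
d^2_{1,-1}: k∈[0..1] ⇒ +0.295943 -0.790392 = -0.494449;  D = -0.151587-0.470639i
d^2_{2,-1}: single k=0 term ⇒ -0.558464;  D = +0.468448+0.304037i
Y_2^{m'}(θ=1.6437,φ=6.0942) and Σ D·Y over m':
  (+0.0687+0.0117i)·(+0.3571+0.1418i)  (+0.2468-0.1398i)·(-0.0551-0.0105i)  (+0.2175-0.5577i)·(-0.3104+0.0000i)  (-0.1516-0.4706i)·(+0.0551-0.0105i)  (+0.4684+0.3040i)·(+0.3571-0.1418i)
Y_2^-1(R⁻¹ n̂) = +0.137369+0.209908i

Re=0.1374 Im=0.2099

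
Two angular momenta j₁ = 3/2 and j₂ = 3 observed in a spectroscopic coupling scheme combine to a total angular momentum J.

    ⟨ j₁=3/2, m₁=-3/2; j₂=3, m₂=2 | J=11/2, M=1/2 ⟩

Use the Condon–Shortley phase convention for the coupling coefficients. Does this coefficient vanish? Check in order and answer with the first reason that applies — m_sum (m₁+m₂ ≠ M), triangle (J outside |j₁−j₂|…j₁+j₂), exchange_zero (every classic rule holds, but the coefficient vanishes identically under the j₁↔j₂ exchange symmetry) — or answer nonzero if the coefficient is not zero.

m-sum: m₁+m₂ = -3/2+2 = 1/2, M = 1/2  ✓
triangle: need |j₁−j₂| ≤ J ≤ j₁+j₂, i.e. J ∈ [3/2, 9/2]; J = 11/2 is outside ✗ ⇒ coefficient is 0

triangle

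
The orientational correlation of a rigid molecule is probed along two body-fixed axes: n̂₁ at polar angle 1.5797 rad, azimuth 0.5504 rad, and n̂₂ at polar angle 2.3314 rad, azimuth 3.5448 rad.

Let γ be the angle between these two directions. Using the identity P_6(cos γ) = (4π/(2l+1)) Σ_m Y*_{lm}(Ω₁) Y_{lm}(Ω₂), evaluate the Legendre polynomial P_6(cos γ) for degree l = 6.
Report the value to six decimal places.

-0.159182

Addition theorem: P_6(cos γ) = (4π/13) Σ_m Y*_{lm}(Ω₁) Y_{lm}(Ω₂), m = −6…6:
  term(m=-6) = 0.02140 + 0.02606j   from Y*(Ω₁)=-0.47674 - 0.07733j, Y(Ω₂)=-0.05238 - 0.04616j
  term(m=-5) = -0.00254 - 0.00230j   from Y*(Ω₁)=0.01378 - 0.00566j, Y(Ω₂)=-0.09912 - 0.20771j
  term(m=-4) = -0.12312 - 0.08221j   from Y*(Ω₁)=0.21021 - 0.28782j, Y(Ω₂)=-0.01745 - 0.41500j
  term(m=-3) = 0.00598 + 0.00283j   from Y*(Ω₁)=-0.00140 + 0.01734j, Y(Ω₂)=0.13436 - 0.35570j
  term(m=-2) = -0.00540 - 0.00164j   from Y*(Ω₁)=0.14728 + 0.28994j, Y(Ω₂)=-0.01201 + 0.01252j
  term(m=-1) = 0.00673 + 0.00100j   from Y*(Ω₁)=-0.01562 - 0.00959j, Y(Ω₂)=-0.34140 + 0.14563j
  term(m=+0) = 0.02922 + 0.00000j   from Y*(Ω₁)=-0.31732 + 0.00000j, Y(Ω₂)=-0.09207 + 0.00000j
  term(m=+1) = 0.00673 - 0.00100j   from Y*(Ω₁)=0.01562 - 0.00959j, Y(Ω₂)=0.34140 + 0.14563j
  term(m=+2) = -0.00540 + 0.00164j   from Y*(Ω₁)=0.14728 - 0.28994j, Y(Ω₂)=-0.01201 - 0.01252j
  term(m=+3) = 0.00598 - 0.00283j   from Y*(Ω₁)=0.00140 + 0.01734j, Y(Ω₂)=-0.13436 - 0.35570j
  term(m=+4) = -0.12312 + 0.08221j   from Y*(Ω₁)=0.21021 + 0.28782j, Y(Ω₂)=-0.01745 + 0.41500j
  term(m=+5) = -0.00254 + 0.00230j   from Y*(Ω₁)=-0.01378 - 0.00566j, Y(Ω₂)=0.09912 - 0.20771j
  term(m=+6) = 0.02140 - 0.02606j   from Y*(Ω₁)=-0.47674 + 0.07733j, Y(Ω₂)=-0.05238 + 0.04616j
Total Σ_m = -0.16467 + 0.00000j. Multiply by 0.966644: -0.15918 + 0.00000j. P_6(cos γ) = -0.159182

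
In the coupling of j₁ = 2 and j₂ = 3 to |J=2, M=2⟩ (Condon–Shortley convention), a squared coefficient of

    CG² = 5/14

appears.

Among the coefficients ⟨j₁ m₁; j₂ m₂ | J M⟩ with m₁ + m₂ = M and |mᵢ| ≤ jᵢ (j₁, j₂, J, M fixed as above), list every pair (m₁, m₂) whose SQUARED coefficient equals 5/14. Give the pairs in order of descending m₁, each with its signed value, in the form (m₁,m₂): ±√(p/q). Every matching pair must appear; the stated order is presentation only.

Admissible pairs with m₁+m₂ = M = 2: (-1,3), (0,2), (1,1), (2,0)
  (m₁,m₂)=(2,0): CG² = 1/14, CG = +√(1/14)
  (m₁,m₂)=(1,1): CG² = 3/14, CG = −√(3/14)
  (m₁,m₂)=(0,2): CG² = 5/14, CG = +√(5/14)   ← matches the target
  (m₁,m₂)=(-1,3): CG² = 5/14, CG = −√(5/14)   ← matches the target
Pairs with CG² = 5/14: (0,2): +√(5/14); (-1,3): −√(5/14)

(0,2): +√(5/14); (-1,3): −√(5/14)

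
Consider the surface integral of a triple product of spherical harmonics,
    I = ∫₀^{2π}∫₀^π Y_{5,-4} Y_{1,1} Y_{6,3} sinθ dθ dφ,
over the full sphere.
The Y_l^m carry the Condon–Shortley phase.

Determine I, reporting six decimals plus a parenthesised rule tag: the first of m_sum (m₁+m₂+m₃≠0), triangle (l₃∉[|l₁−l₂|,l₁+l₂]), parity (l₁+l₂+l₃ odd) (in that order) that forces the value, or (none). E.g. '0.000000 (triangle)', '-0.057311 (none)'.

-0.070770 (none)

m-sum 0 ✓  L=12 even ✓  4≤6≤6 ✓
Π(2lᵢ+1) = 11×3×13 = 429
triangle coeff Δ(5,1,6) = 1/858
Σ_t [0,0]: t=0:+1/14400 = 1/14400
(3j)²=6/143 [(5 1 6; 0 0 0)], sign=+1
Σ_t [0,0]: t=0:+1/725760 = 1/725760
(3j)²=1/286 [(5 1 6; -4 1 3)], sign=-1
⇒ 4πI² = 9/143
I = (-1)√(9/143/(4π)) = -0.07076985
No selection rule forces the value: the integral is nonzero (none).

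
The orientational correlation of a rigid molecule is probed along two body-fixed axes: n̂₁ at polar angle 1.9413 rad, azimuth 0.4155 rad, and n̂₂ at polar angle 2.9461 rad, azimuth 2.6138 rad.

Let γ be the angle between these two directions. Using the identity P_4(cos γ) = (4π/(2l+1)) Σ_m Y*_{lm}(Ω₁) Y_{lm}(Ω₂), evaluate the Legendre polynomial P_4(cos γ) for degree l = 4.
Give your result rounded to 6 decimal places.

0.159510

Addition theorem: P_4(cos γ) = (4π/9) Σ_m Y*_{lm}(Ω₁) Y_{lm}(Ω₂), m = −4…4:
  m=-4: Y*=-0.03043 + 0.33271j  Y=-0.00032 + 0.00054j  product -0.00017 - 0.00012j
  m=-3: Y*=-0.11696 - 0.34794j  Y=-0.00011 + 0.00900j  product 0.00314 - 0.00101j
  m=-2: Y*=-0.01612 - 0.01766j  Y=0.03567 + 0.06300j  product 0.00054 - 0.00165j
  m=-1: Y*=0.30419 + 0.13421j  Y=0.29095 + 0.16961j  product 0.06574 + 0.09064j
  m=+0: Y*=-0.03507 + 0.00000j  Y=0.69189 + 0.00000j  product -0.02427 + 0.00000j
  m=+1: Y*=-0.30419 + 0.13421j  Y=-0.29095 + 0.16961j  product 0.06574 - 0.09064j
  m=+2: Y*=-0.01612 + 0.01766j  Y=0.03567 - 0.06300j  product 0.00054 + 0.00165j
  m=+3: Y*=0.11696 - 0.34794j  Y=0.00011 + 0.00900j  product 0.00314 + 0.00101j
  m=+4: Y*=-0.03043 - 0.33271j  Y=-0.00032 - 0.00054j  product -0.00017 + 0.00012j
Total Σ_m = 0.11424 - 0.00000j. Multiply by 1.396263: 0.15951 - 0.00000j. P_4(cos γ) = 0.159510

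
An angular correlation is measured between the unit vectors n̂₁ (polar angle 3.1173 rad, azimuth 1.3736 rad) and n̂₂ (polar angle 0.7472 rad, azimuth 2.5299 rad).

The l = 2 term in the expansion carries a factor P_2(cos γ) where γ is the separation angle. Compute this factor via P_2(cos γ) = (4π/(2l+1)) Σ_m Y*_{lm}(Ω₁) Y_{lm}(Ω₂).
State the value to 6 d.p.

Term-by-term m-sum for l=2 (normalisation 4π/5 = 2.513274):
  m=-2: (-0.00021 + 0.00009j) × (0.06074 + 0.16774j) = -0.00003 - 0.00003j  (running Σ = -0.00003 - 0.00003j)
  m=-1: (-0.00368 - 0.01840j) × (-0.31531 - 0.22117j) = -0.00291 + 0.00661j  (running Σ = -0.00294 + 0.00658j)
  m=0: (0.63022 + 0.00000j) × (0.19380 + 0.00000j) = 0.12214 + 0.00000j  (running Σ = 0.11920 + 0.00658j)
  m=1: (0.00368 - 0.01840j) × (0.31531 - 0.22117j) = -0.00291 - 0.00661j  (running Σ = 0.11629 - 0.00003j)
  m=2: (-0.00021 - 0.00009j) × (0.06074 - 0.16774j) = -0.00003 + 0.00003j  (running Σ = 0.11626 + 0.00000j)
Total Σ_m = 0.11626 + 0.00000j. Multiply by 2.513274: 0.29221 + 0.00000j. P_2(cos γ) = 0.292205

0.292205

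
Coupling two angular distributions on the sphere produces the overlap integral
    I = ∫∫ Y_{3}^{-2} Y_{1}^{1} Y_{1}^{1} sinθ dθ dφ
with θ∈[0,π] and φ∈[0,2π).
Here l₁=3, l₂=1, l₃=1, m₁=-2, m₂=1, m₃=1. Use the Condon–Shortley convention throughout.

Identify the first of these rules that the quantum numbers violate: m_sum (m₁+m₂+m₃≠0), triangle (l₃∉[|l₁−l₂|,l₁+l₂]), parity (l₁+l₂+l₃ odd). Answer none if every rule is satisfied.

triangle

azimuthal sum: -2 + 1 + 1 = 0  ✓
l₃ must lie in [2,4]; have l₃=1  ✗
L = 3 + 1 + 1 = 5 (odd)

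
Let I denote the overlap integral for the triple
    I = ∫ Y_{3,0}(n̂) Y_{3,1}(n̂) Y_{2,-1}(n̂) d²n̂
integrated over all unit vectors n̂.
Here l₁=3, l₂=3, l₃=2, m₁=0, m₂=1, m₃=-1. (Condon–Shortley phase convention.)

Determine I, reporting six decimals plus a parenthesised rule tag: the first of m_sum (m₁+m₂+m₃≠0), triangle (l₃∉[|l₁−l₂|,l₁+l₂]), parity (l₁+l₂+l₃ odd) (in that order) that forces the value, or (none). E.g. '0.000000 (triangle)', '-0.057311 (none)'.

-0.059471 (none)

Rules hold: Σm=0, L=8 even, 0≤2≤6.
N = 7·7·5 = 245
Δ = 4!·2!·2!/9! = 1/3780
Racah Σ t=1..3: t=1:−1/24 t=2:+1/4 t=3:−1/24 = 1/6
⇒ 3j(3 3 2; 0 0 0)² = 4/105, sgn +1
Racah Σ t=2..3: t=2:+1/8 t=3:−1/12 = 1/24
⇒ 3j(3 3 2; 0 1 -1)² = 1/210, sgn -1
4πI² = N·(3j₀)²·(3jₘ)² = 2/45
I = -1·√(0.0444444/4π) = -0.05947080
No selection rule forces the value: the integral is nonzero (none).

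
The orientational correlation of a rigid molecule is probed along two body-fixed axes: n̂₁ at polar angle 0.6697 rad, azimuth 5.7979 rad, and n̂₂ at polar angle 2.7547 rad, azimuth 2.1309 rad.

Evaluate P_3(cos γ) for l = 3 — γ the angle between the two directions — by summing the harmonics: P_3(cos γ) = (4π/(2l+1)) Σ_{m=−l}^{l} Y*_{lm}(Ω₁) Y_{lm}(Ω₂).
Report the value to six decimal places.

-0.609345

Addition theorem: P_3(cos γ) = (4π/7) Σ_m Y*_{lm}(Ω₁) Y_{lm}(Ω₂), m = −3…3:
  m=-3: (0.011446, -0.099139) × (0.022277, -0.002449) = (0.000012, -0.002237)  (running Σ = (0.000012, -0.002237))
  m=-2: (0.174388, -0.254779) × (0.058679, -0.121292) = (-0.020670, -0.036102)  (running Σ = (-0.020658, -0.038339))
  m=-1: (0.367918, -0.194021) × (-0.213020, -0.339693) = (-0.144281, -0.083649)  (running Σ = (-0.164939, -0.121988))
  m=0: (0.021458, -0.000000) × (-0.445185, 0.000000) = (-0.009553, 0.000000)  (running Σ = (-0.174492, -0.121988))
  m=1: (-0.367918, -0.194021) × (0.213020, -0.339693) = (-0.144281, 0.083649)  (running Σ = (-0.318773, -0.038339))
  m=2: (0.174388, 0.254779) × (0.058679, 0.121292) = (-0.020670, 0.036102)  (running Σ = (-0.339443, -0.002237))
  m=3: (-0.011446, -0.099139) × (-0.022277, -0.002449) = (0.000012, 0.002237)  (running Σ = (-0.339431, 0.000000))
Total Σ_m = (-0.339431, 0.000000). Multiply by 1.795196: (-0.609345, 0.000000). P_3(cos γ) = -0.609345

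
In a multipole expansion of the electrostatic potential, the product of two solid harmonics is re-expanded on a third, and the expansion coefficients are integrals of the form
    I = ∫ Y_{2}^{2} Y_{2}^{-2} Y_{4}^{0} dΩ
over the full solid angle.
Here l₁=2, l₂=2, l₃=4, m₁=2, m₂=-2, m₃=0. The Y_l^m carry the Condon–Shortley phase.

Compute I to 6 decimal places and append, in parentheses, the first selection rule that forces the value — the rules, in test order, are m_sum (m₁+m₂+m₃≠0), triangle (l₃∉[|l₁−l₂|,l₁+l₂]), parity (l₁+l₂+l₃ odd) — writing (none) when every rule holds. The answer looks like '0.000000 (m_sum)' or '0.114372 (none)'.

Rules hold: Σm=0, L=8 even, 0≤4≤4.
N = 5·5·9 = 225
Δ = 0!·4!·4!/9! = 1/630
Racah Σ t=0..0: t=0:+1/16 = 1/16
⇒ 3j(2 2 4; 0 0 0)² = 2/35, sgn +1
Racah Σ t=0..0: t=0:+1/576 = 1/576
⇒ 3j(2 2 4; 2 -2 0)² = 1/630, sgn +1
4πI² = N·(3j₀)²·(3jₘ)² = 1/49
I = +1·√(0.0204082/4π) = 0.04029926
No selection rule forces the value: the integral is nonzero (none).

0.040299 (none)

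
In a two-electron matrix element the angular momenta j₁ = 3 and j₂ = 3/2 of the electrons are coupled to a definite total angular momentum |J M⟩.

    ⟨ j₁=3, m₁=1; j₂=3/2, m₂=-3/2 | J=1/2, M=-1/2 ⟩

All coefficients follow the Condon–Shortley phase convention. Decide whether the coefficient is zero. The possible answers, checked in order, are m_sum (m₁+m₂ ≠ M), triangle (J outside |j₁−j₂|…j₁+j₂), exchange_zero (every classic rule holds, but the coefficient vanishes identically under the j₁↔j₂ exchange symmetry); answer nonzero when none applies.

m-sum: m₁+m₂ = 1+(-3/2) = -1/2, M = -1/2  ✓
triangle: need |j₁−j₂| ≤ J ≤ j₁+j₂, i.e. J ∈ [3/2, 9/2]; J = 1/2 is outside ✗ ⇒ coefficient is 0

triangle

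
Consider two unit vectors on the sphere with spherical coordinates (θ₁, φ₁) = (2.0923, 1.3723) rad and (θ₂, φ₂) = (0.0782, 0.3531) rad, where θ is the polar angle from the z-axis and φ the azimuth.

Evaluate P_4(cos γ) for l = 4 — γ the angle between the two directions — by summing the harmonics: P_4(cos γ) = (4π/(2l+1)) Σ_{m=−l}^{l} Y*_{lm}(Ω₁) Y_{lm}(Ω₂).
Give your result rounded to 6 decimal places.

Term-by-term m-sum for l=4 (normalisation 4π/9 = 1.396263):
  m=-4: Y*=0.17534 - 0.17838j  Y=0.00000 - 0.00002j  product -0.00000 - 0.00000j
  m=-3: Y*=0.22800 + 0.33652j  Y=0.00029 - 0.00052j  product 0.00024 - 0.00002j
  m=-2: Y*=-0.17101 + 0.07170j  Y=0.00925 - 0.00789j  product -0.00102 + 0.00201j
  m=-1: Y*=0.05088 + 0.25297j  Y=0.13681 - 0.05042j  product 0.01972 + 0.03204j
  m=+0: Y*=-0.24222 + 0.00000j  Y=0.82060 + 0.00000j  product -0.19877 + 0.00000j
  m=+1: Y*=-0.05088 + 0.25297j  Y=-0.13681 - 0.05042j  product 0.01972 - 0.03204j
  m=+2: Y*=-0.17101 - 0.07170j  Y=0.00925 + 0.00789j  product -0.00102 - 0.00201j
  m=+3: Y*=-0.22800 + 0.33652j  Y=-0.00029 - 0.00052j  product 0.00024 + 0.00002j
  m=+4: Y*=0.17534 + 0.17838j  Y=0.00000 + 0.00002j  product -0.00000 + 0.00000j
Σ over m = -0.16089 - 0.00000j; ×(4π/9) → -0.22464 - 0.00000j. Real part: -0.224644

-0.224644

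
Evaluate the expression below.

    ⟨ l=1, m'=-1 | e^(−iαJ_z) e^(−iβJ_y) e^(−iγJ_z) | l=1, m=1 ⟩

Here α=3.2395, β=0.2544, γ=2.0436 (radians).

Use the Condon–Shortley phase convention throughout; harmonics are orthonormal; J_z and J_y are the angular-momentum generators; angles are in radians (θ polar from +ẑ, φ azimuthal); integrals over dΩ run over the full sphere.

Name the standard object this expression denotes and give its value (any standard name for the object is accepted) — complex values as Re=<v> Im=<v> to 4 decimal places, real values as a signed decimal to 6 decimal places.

Wigner D-matrix element, Re=0.0059 Im=0.0150

This is a Wigner D-matrix element — the rotation-matrix element ⟨l m'| R(α,β,γ) |l m⟩ in the angular-momentum basis.
Split into d^1_{-1,1}(β=0.2544) × two z-phases.
Half-angle: c=0.991921, s=0.126857. N=√(1·2·2·1)=2.000000
k∈{2} keeps every argument non-negative
  k=2: (−1)^0·2.0000/(2)·0.9919^0·0.1269^2 = +0.016093
d^1_{-1,1}(0.2544) = +0.016093
Attach z-rotation phases: D = e^{-i(-1)(3.2395)}·(+0.016093)·e^{-i(1)(2.0436)} = +0.005893+0.014975i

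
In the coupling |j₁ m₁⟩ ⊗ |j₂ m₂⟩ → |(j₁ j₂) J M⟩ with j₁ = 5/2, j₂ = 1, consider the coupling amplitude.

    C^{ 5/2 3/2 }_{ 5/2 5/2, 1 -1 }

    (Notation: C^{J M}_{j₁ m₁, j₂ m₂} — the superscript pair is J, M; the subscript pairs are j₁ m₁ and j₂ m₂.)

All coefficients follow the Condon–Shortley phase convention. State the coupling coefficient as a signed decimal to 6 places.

j₁+j₂−J=1  J+j₁−j₂=4  J−j₁+j₂=1  j₁+j₂+J+1=7
(j₁±m₁, j₂±m₂, J±M) = (5,0,0,2,4,1)
P² = 1152/7
sum k=0..0:
  [0] +1/24 = 1/24
S = 1/24
C² = P²·S² = 2/7 ; C = +0.534522

+√(2/7) = +0.534522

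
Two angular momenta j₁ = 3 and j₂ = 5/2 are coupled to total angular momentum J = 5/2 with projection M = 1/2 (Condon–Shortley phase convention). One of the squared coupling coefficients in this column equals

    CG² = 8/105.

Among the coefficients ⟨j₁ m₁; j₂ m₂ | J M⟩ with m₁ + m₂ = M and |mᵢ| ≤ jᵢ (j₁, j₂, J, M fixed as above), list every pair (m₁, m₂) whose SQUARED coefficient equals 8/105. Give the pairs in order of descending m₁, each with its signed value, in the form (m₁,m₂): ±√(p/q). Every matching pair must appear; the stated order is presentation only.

(0,1/2): +√(8/105)

Admissible pairs with m₁+m₂ = M = 1/2: (-2,5/2), (-1,3/2), (0,1/2), (1,-1/2), (2,-3/2), (3,-5/2)
  (m₁,m₂)=(3,-5/2): CG² = 5/21, CG = +√(5/21)
  (m₁,m₂)=(2,-3/2): CG² = 1/14, CG = +√(1/14)
  (m₁,m₂)=(1,-1/2): CG² = 8/35, CG = −√(8/35)
  (m₁,m₂)=(0,1/2): CG² = 8/105, CG = +√(8/105)   ← matches the target
  (m₁,m₂)=(-1,3/2): CG² = 1/35, CG = +√(1/35)
  (m₁,m₂)=(-2,5/2): CG² = 5/14, CG = −√(5/14)
Pairs with CG² = 8/105: (0,1/2): +√(8/105)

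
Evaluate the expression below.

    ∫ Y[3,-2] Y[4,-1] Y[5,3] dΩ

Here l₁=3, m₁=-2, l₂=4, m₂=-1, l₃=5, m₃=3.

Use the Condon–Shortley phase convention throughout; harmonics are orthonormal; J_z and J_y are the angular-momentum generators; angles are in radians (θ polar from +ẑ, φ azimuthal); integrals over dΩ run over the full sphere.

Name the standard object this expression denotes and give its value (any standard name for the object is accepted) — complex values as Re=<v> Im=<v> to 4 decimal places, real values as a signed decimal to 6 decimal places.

This is a Gaunt coefficient — the integral of a triple product of spherical harmonics over the sphere.
Rules hold: Σm=0, L=12 even, 1≤5≤7.
N = 7·9·11 = 693
Δ = 2!·4!·6!/13! = 1/180180
Racah Σ t=0..2: t=0:+1/576 t=1:−1/144 t=2:+1/576 = -1/288
⇒ 3j(3 4 5; 0 0 0)² = 20/1001, sgn +1
Racah Σ t=1..2: t=1:−1/1152 t=2:+1/1440 = -1/5760
⇒ 3j(3 4 5; -2 -1 3)² = 1/858, sgn -1
4πI² = N·(3j₀)²·(3jₘ)² = 30/1859
I = -1·√(0.0161377/4π) = -0.03583571

Gaunt coefficient, -0.035836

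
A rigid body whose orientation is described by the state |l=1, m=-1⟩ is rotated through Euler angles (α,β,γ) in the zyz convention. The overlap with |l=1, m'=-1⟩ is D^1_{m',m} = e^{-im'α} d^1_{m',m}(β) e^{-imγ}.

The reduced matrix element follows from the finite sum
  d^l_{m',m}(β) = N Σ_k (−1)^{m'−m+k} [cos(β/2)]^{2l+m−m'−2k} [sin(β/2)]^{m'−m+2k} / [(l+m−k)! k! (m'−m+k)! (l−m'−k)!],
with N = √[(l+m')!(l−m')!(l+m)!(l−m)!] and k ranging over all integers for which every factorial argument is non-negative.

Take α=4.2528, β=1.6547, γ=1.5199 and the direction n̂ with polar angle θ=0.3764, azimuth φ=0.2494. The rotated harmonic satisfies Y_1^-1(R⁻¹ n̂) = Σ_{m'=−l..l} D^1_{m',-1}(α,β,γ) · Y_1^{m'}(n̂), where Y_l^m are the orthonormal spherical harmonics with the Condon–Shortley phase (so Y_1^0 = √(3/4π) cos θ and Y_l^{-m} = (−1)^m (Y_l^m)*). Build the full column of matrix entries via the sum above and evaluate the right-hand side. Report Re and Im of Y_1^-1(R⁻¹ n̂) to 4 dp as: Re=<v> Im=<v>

Need the full column D^1_{m',-1} for m'=−1..1 at α=4.2528, β=1.6547, γ=1.5199.
cos(β/2)=0.676829, sin(β/2)=0.736140
d^1_{-1,-1}: single k=0 term ⇒ +0.458097;  D = +0.399693-0.223827i
d^1_{0,-1}: single k=0 term ⇒ -0.704619;  D = -0.035847-0.703707i
d^1_{1,-1}: single k=0 term ⇒ +0.541903;  D = -0.497272-0.215358i
Y_1^{m'}(θ=0.3764,φ=0.2494) and Σ D·Y over m':
  (+0.3997-0.2238i)·(+0.1231-0.0313i)  (-0.0358-0.7037i)·(+0.4544+0.0000i)  (-0.4973-0.2154i)·(-0.1231-0.0313i)
Y_1^-1(R⁻¹ n̂) = +0.080331-0.317746i

Re=0.0803 Im=-0.3177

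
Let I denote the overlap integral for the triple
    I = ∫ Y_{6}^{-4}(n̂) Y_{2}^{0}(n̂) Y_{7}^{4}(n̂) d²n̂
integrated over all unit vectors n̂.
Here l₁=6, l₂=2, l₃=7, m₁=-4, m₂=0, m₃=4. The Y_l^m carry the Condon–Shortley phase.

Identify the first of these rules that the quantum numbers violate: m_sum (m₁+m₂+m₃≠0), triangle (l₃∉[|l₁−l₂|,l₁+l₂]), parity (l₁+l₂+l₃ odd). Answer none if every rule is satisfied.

parity

Σmᵢ = 0  ✓
l₃∈[|l₁−l₂|,l₁+l₂]=[4,8], have l₃=7  ✓
Σlᵢ = 15 ⇒ odd  ✗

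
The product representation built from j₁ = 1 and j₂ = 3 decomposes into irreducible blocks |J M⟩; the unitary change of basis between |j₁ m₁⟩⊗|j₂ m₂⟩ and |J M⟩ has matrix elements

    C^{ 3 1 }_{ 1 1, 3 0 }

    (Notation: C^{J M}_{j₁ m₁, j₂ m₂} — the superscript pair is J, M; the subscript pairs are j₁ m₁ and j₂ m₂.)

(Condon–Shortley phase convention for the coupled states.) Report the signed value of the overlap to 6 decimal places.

j₁+j₂−J=1  J+j₁−j₂=1  J−j₁+j₂=5  j₁+j₂+J+1=8
(j₁±m₁, j₂±m₂, J±M) = (2,0,3,3,4,2)
P² = 72
sum k=0..0:
  [0] +1/12 = 1/12
S = 1/12
C² = P²·S² = 1/2 ; C = +0.707107

+0.707107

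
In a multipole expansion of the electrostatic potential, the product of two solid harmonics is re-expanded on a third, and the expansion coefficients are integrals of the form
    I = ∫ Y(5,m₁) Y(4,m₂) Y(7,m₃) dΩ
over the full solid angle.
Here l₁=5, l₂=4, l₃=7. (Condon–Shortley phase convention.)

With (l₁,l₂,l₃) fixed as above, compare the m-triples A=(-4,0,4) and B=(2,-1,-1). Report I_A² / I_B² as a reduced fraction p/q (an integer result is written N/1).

7920/1681

l's match ⇒ only the (l;m) 3-j factors differ between A and B.
A: triangle coeff Δ(5,4,7) = 1/6126120; Σ_t [1,2]: t=1:−1/1451520 t=2:+1/483840 = 1/725760; (3j)²=24/1547 [(5 4 7; -4 0 4)], sign=-1
B: triangle coeff Δ(5,4,7) = 1/6126120; Σ_t [0,2]: t=0:+1/51840 t=1:−1/69120 t=2:+1/1209600 = 41/7257600; (3j)²=1681/510510 [(5 4 7; 2 -1 -1)], sign=+1
I_A²/I_B² = (24/1547)/(1681/510510) = 7920/1681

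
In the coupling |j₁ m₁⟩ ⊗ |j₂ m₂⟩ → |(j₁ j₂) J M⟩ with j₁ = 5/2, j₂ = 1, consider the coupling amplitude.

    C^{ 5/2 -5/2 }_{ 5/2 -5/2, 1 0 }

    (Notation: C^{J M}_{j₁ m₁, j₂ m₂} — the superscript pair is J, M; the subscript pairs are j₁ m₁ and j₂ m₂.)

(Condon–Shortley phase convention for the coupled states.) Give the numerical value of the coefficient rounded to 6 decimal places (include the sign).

triangle: 1!·4!·1!/7! = 24/5040
(j±m)!: 0!·5!·1!·1!·0!·5! = 14400
prefactor² = (2J+1)·Δ·N² = 2880/7
  k=1: −1/(1!·0!·4!·0!·0!·1!) = -1/24
Σ = -1/24  ⇒  CG² = 2880/7·(-1/24)² = 5/7
CG = −√(5/7) = -0.845154

-0.845154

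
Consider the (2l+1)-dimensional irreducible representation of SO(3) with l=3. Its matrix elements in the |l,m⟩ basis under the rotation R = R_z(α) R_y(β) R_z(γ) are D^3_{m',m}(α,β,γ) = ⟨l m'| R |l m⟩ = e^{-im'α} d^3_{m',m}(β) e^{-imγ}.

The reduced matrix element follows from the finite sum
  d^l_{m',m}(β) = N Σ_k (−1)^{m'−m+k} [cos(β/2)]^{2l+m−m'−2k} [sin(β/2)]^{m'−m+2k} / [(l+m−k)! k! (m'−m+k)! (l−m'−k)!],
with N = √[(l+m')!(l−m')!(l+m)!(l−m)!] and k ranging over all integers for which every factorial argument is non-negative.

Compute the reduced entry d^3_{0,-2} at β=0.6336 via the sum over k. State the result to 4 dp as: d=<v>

d^3_{0,-2}(β=0.6336) via the finite sum:
With c≡cos(β/2)=0.950237 and s≡sin(β/2)=0.311527, N=[6·6·1·120]^{1/2}=65.726707
Admissible k: 0..1 (factorial args all ≥0)
  k=0: (−1)^2·65.7267/(12)·0.9502^4·0.3115^2 = +0.433392
  k=1: (−1)^3·65.7267/(12)·0.9502^2·0.3115^4 = -0.046581
d^3_{0,-2}(0.6336) = +0.433392 -0.046581 = +0.386811

d=0.3868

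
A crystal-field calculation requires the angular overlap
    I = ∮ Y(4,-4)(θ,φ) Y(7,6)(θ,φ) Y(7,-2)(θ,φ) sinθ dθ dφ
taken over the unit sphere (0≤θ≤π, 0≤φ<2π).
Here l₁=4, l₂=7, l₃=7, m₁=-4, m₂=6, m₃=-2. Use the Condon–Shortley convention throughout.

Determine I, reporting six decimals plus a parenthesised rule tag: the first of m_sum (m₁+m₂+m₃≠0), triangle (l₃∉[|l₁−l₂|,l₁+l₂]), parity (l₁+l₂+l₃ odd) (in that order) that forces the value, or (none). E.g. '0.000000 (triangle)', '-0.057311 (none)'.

0.082491 (none)

Checks pass: Σm=0; 18 even; l₃=7∈[3,11].
(2·4+1)(2·7+1)(2·7+1) = 2025
Δ: 4! 4! 10! / 19! → 1/58198140
sum: t=0:+1/17418240 t=1:−1/622080 t=2:+1/230400 t=3:−1/622080 t=4:+1/17418240 = 1/806400
3j²(4 7 7; 0 0 0) = Δ·Π!·Σ² = 2268/230945  (sign -1)
sum: t=4:+1/209018880 = 1/209018880
3j²(4 7 7; -4 6 -2) = Δ·Π!·Σ² = 25/5814  (sign -1)
combine: 4πI² = 2025·2268/230945·25/5814 = 1275750/14919047
take √, sign +1: I = 0.08249114
No selection rule forces the value: the integral is nonzero (none).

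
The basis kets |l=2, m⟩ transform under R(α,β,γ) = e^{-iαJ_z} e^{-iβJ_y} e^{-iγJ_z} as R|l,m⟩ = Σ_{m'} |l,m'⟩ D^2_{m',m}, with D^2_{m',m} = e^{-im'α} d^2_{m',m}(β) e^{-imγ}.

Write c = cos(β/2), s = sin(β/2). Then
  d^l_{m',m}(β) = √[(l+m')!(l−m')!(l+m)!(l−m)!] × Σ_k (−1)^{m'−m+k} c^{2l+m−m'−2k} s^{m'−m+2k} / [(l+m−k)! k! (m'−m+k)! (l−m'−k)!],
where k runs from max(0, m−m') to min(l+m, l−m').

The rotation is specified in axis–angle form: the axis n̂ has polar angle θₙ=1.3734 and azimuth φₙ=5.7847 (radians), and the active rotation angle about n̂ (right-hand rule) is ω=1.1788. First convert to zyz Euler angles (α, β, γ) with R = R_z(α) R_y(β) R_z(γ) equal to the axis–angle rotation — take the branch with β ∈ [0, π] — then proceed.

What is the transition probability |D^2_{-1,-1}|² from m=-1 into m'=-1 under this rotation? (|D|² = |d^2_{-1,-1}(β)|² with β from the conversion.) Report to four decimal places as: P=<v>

Axis–angle → zyz. n̂ = (sinθₙcosφₙ, sinθₙsinφₙ, cosθₙ) = (+0.861251, -0.468811, +0.196117), ω = 1.1788.
R = I cosω + sinω [n̂]ₓ + (1−cosω) n̂n̂ᵀ gives
  R = [+0.840413, -0.430754, -0.328873; -0.068272, +0.517853, -0.852741; +0.537629, +0.739107, +0.405802]
β = atan2(√(R₁₃²+R₂₃²), R₃₃) = 1.152940; α = atan2(R₂₃, R₁₃) mod 2π = 4.344300; γ = atan2(R₃₂, −R₃₁) mod 2π = 2.199678
First d^2_{-1,-1}(β=1.1529), then the phase factors e^{-i(-1)α} and e^{-i(-1)γ}:
With c≡cos(β/2)=0.838392 and s≡sin(β/2)=0.545068, N=[1·6·1·6]^{1/2}=6.000000
Admissible k: 0..1 (factorial args all ≥0)
  k=0: (−1)^0·6.0000/(6)·0.8384^4·0.5451^0 = +0.494070
  k=1: (−1)^1·6.0000/(2)·0.8384^2·0.5451^2 = -0.626493
d^2_{-1,-1}(1.1529) = +0.494070 -0.626493 = -0.132424
|D^2_{-1,-1}|² = |d^2_{-1,-1}(β)|² = (-0.132424)² = 0.017536 (the z-rotation phases have unit modulus)

P=0.0175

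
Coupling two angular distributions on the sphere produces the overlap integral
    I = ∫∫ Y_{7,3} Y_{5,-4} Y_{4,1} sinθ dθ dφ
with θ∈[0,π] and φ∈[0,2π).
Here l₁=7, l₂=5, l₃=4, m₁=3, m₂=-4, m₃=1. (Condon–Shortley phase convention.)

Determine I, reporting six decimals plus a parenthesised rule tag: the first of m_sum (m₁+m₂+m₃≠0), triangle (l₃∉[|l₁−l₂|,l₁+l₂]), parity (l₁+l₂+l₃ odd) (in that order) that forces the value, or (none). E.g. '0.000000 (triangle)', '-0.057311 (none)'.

0.167813 (none)

Checks pass: Σm=0; 16 even; l₃=4∈[2,12].
(2·7+1)(2·5+1)(2·4+1) = 1485
Δ: 8! 6! 2! / 17! → 1/6126120
sum: t=3:−1/69120 t=4:+1/20736 t=5:−1/69120 = 1/51840
3j²(7 5 4; 0 0 0) = Δ·Π!·Σ² = 280/21879  (sign +1)
sum: t=0:+1/1935360 t=1:−1/362880 = -13/5806080
3j²(7 5 4; 3 -4 1) = Δ·Π!·Σ² = 195/10472  (sign +1)
combine: 4πI² = 1485·280/21879·195/10472 = 1125/3179
take √, sign +1: I = 0.16781318
No selection rule forces the value: the integral is nonzero (none).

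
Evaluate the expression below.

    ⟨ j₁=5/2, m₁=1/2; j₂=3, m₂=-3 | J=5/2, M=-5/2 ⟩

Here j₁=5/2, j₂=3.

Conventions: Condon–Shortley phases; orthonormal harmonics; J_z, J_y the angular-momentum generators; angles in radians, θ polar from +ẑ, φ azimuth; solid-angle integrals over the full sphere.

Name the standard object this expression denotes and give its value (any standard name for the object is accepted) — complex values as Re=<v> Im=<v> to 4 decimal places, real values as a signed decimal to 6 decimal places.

This is a Clebsch–Gordan (vector-coupling) coefficient.
triangle: 3!*2!*3!/9! = 72/362880
(j±m)!: 3!*2!*0!*6!*0!*5! = 1036800
prefactor² = (2J+1)*Δ*N² = 8640/7
  k=0: +1/(0!*3!*2!*0!*0!*3!) = 1/72
Σ = 1/72  ⇒  CG² = 8640/7*(1/72)² = 5/21
CG = +√(5/21) = +0.487950

Clebsch–Gordan coefficient, +√(5/21) ≈ +0.487950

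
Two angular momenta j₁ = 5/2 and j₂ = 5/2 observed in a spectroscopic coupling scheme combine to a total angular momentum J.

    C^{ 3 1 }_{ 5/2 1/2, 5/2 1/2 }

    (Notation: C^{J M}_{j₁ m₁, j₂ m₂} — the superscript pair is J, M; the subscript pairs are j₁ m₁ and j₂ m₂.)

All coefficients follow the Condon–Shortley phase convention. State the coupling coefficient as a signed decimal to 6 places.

j₁+j₂−J=2  J+j₁−j₂=3  J−j₁+j₂=3  j₁+j₂+J+1=9
(j₁±m₁, j₂±m₂, J±M) = (3,2,3,2,4,2)
P² = 48/5
sum k=0..2:
  [0] +1/24 = 1/24
  [1] −1/4 = -1/4
  [2] +1/24 = 1/24
S = -1/6
C² = P²·S² = 4/15 ; C = -0.516398

−√(4/15) = -0.516398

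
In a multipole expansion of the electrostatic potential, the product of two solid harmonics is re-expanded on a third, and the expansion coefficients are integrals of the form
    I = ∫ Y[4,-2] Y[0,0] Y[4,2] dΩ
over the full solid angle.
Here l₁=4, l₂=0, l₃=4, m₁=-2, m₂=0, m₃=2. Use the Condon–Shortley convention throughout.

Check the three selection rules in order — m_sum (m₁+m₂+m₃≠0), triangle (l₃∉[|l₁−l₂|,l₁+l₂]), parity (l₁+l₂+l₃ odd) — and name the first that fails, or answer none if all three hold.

Σmᵢ = 0  ✓
l₃∈[|l₁−l₂|,l₁+l₂]=[4,4], have l₃=4  ✓
Σlᵢ = 8 ⇒ even  ✓

none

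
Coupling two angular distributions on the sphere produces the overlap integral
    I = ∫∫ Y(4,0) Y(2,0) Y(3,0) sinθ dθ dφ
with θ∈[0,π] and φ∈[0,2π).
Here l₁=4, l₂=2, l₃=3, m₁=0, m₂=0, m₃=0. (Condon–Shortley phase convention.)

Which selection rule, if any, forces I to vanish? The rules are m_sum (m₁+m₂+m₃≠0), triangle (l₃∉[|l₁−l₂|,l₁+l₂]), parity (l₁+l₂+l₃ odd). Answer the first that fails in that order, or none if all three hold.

Σmᵢ = 0  ✓
l₃∈[|l₁−l₂|,l₁+l₂]=[2,6], have l₃=3  ✓
Σlᵢ = 9 ⇒ odd  ✗

parity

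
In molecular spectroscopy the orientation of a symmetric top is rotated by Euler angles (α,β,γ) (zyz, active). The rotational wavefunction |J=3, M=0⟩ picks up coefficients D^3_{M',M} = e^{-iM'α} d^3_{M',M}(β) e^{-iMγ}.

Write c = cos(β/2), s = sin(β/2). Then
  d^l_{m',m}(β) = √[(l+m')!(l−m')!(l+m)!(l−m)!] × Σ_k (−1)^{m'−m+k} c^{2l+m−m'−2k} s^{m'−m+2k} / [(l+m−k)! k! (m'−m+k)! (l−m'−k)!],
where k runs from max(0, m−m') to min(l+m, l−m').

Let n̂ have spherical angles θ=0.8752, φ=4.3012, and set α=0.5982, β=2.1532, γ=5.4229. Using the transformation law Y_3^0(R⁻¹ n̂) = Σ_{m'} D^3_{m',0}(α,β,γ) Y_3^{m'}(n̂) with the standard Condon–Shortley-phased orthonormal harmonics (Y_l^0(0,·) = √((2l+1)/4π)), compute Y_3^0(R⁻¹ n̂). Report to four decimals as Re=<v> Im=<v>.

Re=-0.3364 Im=0.0000

Need the full column D^3_{m',0} for m'=−3..3 at α=0.5982, β=2.1532, γ=5.4229.
cos(β/2)=0.474324, sin(β/2)=0.880350
d^3_{-3,0}: single k=3 term ⇒ +0.325617;  D = -0.072268+0.317497i
d^3_{-2,0}: k∈[2..3] ⇒ +0.214869 -0.740173 = -0.525304;  D = -0.192109-0.488916i
d^3_{-1,0}: k∈[1..3] ⇒ +0.073219 -0.756666 +0.868847 = +0.185400;  D = +0.153205+0.104409i
d^3_{0,0}: k∈[0..3] ⇒ +0.011388 -0.353065 +1.216228 -0.465514 = +0.409037;  D = +0.409037+0.000000i
d^3_{1,0}: k∈[0..2] ⇒ -0.073219 +0.756666 -0.868847 = -0.185400;  D = -0.153205+0.104409i
d^3_{2,0}: k∈[0..1] ⇒ +0.214869 -0.740173 = -0.525304;  D = -0.192109+0.488916i
d^3_{3,0}: single k=0 term ⇒ -0.325617;  D = +0.072268+0.317497i
Y_3^{m'}(θ=0.8752,φ=4.3012) and Σ D·Y over m':
  (-0.0723+0.3175i)·(+0.1781-0.0625i)  (-0.1921-0.4889i)·(-0.2626-0.2828i)  (+0.1532+0.1044i)·(-0.1045+0.2396i)  (+0.4090+0.0000i)·(-0.2264+0.0000i)  (-0.1532+0.1044i)·(+0.1045+0.2396i)  (-0.1921+0.4889i)·(-0.2626+0.2828i)  (+0.0723+0.3175i)·(-0.1781-0.0625i)
Y_3^0(R⁻¹ n̂) = -0.336356-0.000000i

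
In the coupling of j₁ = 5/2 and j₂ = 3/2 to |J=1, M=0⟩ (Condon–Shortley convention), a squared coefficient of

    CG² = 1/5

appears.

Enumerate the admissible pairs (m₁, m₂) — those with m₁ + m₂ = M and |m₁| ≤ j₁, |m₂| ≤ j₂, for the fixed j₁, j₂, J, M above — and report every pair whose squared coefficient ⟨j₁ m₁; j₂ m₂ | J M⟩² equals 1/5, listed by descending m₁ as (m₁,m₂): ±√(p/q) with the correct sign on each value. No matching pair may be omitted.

Admissible pairs with m₁+m₂ = M = 0: (-3/2,3/2), (-1/2,1/2), (1/2,-1/2), (3/2,-3/2)
  (m₁,m₂)=(3/2,-3/2): CG² = 1/5, CG = +√(1/5)   ← matches the target
  (m₁,m₂)=(1/2,-1/2): CG² = 3/10, CG = −√(3/10)
  (m₁,m₂)=(-1/2,1/2): CG² = 3/10, CG = +√(3/10)
  (m₁,m₂)=(-3/2,3/2): CG² = 1/5, CG = −√(1/5)   ← matches the target
Pairs with CG² = 1/5: (3/2,-3/2): +√(1/5); (-3/2,3/2): −√(1/5)

(3/2,-3/2): +√(1/5); (-3/2,3/2): −√(1/5)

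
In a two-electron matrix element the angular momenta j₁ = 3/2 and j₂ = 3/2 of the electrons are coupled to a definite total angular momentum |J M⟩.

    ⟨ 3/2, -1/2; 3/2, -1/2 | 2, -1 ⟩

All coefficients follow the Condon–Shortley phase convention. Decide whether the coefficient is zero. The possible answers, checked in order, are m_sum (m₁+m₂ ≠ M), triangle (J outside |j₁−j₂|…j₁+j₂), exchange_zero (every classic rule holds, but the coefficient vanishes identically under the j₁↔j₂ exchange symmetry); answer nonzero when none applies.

exchange_zero

m-sum: m₁+m₂ = -1/2+(-1/2) = -1, M = -1  ✓
triangle: |j₁−j₂| = 0 ≤ J = 2 ≤ j₁+j₂ = 3  ✓
exchange: j₁=j₂ and m₁=m₂, and (−1)^(j₁+j₂−J) = (−1)^1 = −1 forces ⟨j₁m₁;j₂m₂|JM⟩ = −⟨j₂m₂;j₁m₁|JM⟩ = −⟨j₁m₁;j₂m₂|JM⟩ ⇒ the coefficient vanishes identically
Racah sum check: Σ_k collapses to 0 ⇒ CG = 0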